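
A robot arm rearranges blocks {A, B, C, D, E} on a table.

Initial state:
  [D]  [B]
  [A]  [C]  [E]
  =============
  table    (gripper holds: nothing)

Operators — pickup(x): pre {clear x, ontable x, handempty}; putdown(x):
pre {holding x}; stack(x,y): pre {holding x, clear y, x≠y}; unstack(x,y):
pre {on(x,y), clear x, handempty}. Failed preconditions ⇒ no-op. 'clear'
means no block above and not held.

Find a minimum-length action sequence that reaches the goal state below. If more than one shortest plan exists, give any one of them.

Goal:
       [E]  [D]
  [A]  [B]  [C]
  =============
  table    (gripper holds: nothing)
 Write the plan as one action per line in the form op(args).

unstack(B, C)
putdown(B)
unstack(D, A)
stack(D, C)
pickup(E)
stack(E, B)

step 1 (unstack(B, C)): towers=[A/D; C; E] holding=B
step 2 (putdown(B)): towers=[A/D; B; C; E] holding=-
step 3 (unstack(D, A)): towers=[A; B; C; E] holding=D
step 4 (stack(D, C)): towers=[A; B; C/D; E] holding=-
step 5 (pickup(E)): towers=[A; B; C/D] holding=E
step 6 (stack(E, B)): towers=[A; B/E; C/D] holding=-
goal check: towers=[A; B/E; C/D] holding=- — reached (length 6, optimal by BFS)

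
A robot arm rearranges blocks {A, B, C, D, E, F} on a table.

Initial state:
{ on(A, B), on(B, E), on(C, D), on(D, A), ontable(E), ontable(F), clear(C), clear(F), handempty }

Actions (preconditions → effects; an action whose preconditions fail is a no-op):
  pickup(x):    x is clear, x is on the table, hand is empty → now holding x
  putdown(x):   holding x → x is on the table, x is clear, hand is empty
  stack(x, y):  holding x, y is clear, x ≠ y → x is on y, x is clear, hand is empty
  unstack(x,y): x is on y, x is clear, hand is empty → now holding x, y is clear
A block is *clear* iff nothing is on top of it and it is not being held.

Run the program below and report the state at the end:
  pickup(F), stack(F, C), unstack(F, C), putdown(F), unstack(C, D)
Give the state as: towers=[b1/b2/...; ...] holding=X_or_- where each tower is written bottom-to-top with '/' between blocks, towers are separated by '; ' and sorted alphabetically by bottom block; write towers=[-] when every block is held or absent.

towers=[E/B/A/D; F] holding=C

step 1 (pickup(F)): towers=[E/B/A/D/C] holding=F
step 2 (stack(F, C)): towers=[E/B/A/D/C/F] holding=-
step 3 (unstack(F, C)): towers=[E/B/A/D/C] holding=F
step 4 (putdown(F)): towers=[E/B/A/D/C; F] holding=-
step 5 (unstack(C, D)): towers=[E/B/A/D; F] holding=C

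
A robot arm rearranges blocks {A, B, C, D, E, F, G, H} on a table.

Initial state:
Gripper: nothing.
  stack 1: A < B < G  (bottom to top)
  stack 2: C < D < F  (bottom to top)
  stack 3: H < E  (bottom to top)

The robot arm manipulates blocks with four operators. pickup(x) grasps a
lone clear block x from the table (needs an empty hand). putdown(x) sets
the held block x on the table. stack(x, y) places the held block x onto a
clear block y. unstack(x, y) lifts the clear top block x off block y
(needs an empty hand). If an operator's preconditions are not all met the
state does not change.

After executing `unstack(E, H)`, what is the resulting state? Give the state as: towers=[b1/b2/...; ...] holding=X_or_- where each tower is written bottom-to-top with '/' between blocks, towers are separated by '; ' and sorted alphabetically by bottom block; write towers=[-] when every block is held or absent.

before: towers=[A/B/G; C/D/F; H/E] holding=-
pre[unstack(E, H)]: on(E,H) ✓, clear(E) ✓, handempty ✓
all met → apply unstack(E, H)
after:  towers=[A/B/G; C/D/F; H] holding=E

towers=[A/B/G; C/D/F; H] holding=E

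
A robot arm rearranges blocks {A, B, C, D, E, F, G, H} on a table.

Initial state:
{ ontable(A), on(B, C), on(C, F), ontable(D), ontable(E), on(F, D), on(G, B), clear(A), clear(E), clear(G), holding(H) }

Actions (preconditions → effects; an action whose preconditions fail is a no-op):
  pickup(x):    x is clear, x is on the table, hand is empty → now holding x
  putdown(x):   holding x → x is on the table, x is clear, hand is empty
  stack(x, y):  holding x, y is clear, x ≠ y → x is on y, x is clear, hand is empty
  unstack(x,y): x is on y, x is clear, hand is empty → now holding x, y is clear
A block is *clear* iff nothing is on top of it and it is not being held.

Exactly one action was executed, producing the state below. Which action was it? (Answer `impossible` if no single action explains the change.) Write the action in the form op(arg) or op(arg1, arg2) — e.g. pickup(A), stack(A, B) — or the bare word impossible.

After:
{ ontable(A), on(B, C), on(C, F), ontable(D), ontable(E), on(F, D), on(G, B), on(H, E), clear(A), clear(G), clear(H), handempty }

stack(H, E)

target: towers=[A; D/F/C/B/G; E/H] holding=-
        putdown(H) → towers=[A; D/F/C/B/G; E; H] holding=-
       stack(H, G) → towers=[A; D/F/C/B/G/H; E] holding=-
       stack(H, A) → towers=[A/H; D/F/C/B/G; E] holding=-
       stack(H, E) → towers=[A; D/F/C/B/G; E/H] holding=-  ← match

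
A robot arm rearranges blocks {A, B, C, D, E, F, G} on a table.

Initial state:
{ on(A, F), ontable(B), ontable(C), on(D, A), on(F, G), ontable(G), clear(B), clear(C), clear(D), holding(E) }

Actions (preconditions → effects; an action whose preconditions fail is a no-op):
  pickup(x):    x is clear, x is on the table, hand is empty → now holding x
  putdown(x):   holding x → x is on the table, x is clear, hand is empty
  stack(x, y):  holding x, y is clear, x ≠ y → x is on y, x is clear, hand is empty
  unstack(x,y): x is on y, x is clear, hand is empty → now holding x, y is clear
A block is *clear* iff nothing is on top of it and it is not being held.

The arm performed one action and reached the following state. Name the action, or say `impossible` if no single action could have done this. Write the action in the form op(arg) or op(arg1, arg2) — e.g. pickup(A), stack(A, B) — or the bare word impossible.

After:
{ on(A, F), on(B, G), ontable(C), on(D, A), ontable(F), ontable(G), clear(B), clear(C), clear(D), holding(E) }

target: towers=[C; F/A/D; G/B] holding=E
        putdown(E) → towers=[B; C; E; G/F/A/D] holding=-
       stack(E, B) → towers=[B/E; C; G/F/A/D] holding=-
       stack(E, D) → towers=[B; C; G/F/A/D/E] holding=-
       stack(E, C) → towers=[B; C/E; G/F/A/D] holding=-
none of the 4 applicable actions match → impossible

impossible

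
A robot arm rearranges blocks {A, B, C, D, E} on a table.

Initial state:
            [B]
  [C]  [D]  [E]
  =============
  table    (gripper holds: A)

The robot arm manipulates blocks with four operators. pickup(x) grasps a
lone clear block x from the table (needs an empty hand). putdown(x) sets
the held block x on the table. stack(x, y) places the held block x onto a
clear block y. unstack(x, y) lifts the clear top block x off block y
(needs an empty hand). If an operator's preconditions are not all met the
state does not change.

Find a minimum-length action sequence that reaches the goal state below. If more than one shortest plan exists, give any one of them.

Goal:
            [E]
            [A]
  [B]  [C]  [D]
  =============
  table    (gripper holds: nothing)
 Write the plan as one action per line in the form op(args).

stack(A, D)
unstack(B, E)
putdown(B)
pickup(E)
stack(E, A)

step 1 (stack(A, D)): towers=[C; D/A; E/B] holding=-
step 2 (unstack(B, E)): towers=[C; D/A; E] holding=B
step 3 (putdown(B)): towers=[B; C; D/A; E] holding=-
step 4 (pickup(E)): towers=[B; C; D/A] holding=E
step 5 (stack(E, A)): towers=[B; C; D/A/E] holding=-
goal check: towers=[B; C; D/A/E] holding=- — reached (length 5, optimal by BFS)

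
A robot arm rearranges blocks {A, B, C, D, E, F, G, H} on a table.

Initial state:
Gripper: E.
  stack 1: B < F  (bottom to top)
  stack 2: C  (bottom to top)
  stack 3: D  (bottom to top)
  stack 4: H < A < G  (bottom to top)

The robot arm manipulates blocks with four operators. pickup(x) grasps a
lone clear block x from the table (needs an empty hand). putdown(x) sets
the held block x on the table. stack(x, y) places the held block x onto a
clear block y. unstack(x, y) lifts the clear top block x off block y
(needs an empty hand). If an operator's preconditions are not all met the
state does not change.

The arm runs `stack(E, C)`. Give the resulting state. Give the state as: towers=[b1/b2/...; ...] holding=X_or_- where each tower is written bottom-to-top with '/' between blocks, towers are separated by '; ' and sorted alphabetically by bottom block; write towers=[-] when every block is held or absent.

towers=[B/F; C/E; D; H/A/G] holding=-

before: towers=[B/F; C; D; H/A/G] holding=E
pre[stack(E, C)]: holding(E) ok, clear(C) ok, E≠C ok
all met → apply stack(E, C)
after:  towers=[B/F; C/E; D; H/A/G] holding=-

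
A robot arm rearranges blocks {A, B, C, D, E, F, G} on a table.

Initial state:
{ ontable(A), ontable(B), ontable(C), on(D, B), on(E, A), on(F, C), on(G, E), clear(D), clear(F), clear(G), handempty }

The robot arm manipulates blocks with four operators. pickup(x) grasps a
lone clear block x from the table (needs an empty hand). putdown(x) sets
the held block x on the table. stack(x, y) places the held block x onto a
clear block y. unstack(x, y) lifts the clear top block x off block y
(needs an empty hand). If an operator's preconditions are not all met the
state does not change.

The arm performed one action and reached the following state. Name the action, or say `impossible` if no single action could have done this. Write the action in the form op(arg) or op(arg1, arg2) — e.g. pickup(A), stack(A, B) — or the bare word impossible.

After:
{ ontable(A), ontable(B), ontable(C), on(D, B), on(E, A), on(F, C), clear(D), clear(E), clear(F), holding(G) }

target: towers=[A/E; B/D; C/F] holding=G
     unstack(F, C) → towers=[A/E/G; B/D; C] holding=F
     unstack(G, E) → towers=[A/E; B/D; C/F] holding=G  ← match
     unstack(D, B) → towers=[A/E/G; B; C/F] holding=D

unstack(G, E)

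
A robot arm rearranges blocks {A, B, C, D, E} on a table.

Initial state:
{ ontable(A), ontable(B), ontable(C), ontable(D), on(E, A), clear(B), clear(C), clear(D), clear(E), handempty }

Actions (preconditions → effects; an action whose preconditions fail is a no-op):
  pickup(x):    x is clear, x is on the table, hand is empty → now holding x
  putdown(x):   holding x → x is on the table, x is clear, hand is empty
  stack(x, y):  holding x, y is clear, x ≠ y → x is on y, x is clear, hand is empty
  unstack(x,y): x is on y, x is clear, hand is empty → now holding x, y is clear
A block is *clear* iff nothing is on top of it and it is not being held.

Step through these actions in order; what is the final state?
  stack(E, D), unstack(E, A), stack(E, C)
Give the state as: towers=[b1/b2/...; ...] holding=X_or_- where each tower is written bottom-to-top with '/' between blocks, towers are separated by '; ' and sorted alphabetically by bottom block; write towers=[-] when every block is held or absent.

towers=[A; B; C/E; D] holding=-

step 1 (stack(E, D)) [no-op]: towers=[A/E; B; C; D] holding=-
step 2 (unstack(E, A)): towers=[A; B; C; D] holding=E
step 3 (stack(E, C)): towers=[A; B; C/E; D] holding=-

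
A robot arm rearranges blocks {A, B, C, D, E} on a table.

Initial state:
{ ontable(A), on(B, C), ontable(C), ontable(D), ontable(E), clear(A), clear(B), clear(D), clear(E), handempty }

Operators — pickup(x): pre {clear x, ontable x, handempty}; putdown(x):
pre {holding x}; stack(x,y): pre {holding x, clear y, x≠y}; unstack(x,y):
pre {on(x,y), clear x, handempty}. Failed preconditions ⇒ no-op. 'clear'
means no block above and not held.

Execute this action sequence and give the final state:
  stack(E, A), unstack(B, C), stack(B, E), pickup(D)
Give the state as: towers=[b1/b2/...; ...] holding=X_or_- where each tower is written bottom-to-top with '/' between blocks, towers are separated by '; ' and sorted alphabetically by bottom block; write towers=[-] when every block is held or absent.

towers=[A; C; E/B] holding=D

step 1 (stack(E, A)) [no-op]: towers=[A; C/B; D; E] holding=-
step 2 (unstack(B, C)): towers=[A; C; D; E] holding=B
step 3 (stack(B, E)): towers=[A; C; D; E/B] holding=-
step 4 (pickup(D)): towers=[A; C; E/B] holding=D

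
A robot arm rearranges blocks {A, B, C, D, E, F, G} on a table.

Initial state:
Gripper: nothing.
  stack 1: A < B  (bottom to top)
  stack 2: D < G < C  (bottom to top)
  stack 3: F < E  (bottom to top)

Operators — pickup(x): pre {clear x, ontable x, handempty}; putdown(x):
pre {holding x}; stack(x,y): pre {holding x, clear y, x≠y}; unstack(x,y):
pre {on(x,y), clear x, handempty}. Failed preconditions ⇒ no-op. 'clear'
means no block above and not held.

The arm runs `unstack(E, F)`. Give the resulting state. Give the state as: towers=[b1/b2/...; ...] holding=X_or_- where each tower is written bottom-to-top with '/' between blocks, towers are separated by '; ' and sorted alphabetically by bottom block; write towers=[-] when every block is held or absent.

before: towers=[A/B; D/G/C; F/E] holding=-
pre[unstack(E, F)]: on(E,F) ok, clear(E) ok, handempty ok
all met → apply unstack(E, F)
after:  towers=[A/B; D/G/C; F] holding=E

towers=[A/B; D/G/C; F] holding=E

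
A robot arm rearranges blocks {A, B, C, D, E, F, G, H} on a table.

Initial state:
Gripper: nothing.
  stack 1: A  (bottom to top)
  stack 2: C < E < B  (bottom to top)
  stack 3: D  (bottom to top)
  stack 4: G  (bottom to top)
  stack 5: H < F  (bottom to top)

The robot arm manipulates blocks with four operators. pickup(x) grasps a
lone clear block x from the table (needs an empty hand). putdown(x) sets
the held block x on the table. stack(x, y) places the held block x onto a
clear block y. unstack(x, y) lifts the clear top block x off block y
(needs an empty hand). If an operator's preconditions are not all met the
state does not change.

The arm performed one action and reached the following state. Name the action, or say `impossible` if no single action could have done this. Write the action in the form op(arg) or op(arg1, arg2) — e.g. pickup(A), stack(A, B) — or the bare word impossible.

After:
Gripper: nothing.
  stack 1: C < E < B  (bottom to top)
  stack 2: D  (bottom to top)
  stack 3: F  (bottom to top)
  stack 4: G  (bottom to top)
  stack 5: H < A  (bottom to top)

target: towers=[C/E/B; D; F; G; H/A] holding=-
         pickup(G) → towers=[A; C/E/B; D; H/F] holding=G
         pickup(A) → towers=[C/E/B; D; G; H/F] holding=A
     unstack(B, E) → towers=[A; C/E; D; G; H/F] holding=B
     unstack(F, H) → towers=[A; C/E/B; D; G; H] holding=F
         pickup(D) → towers=[A; C/E/B; G; H/F] holding=D
none of the 5 applicable actions match → impossible

impossible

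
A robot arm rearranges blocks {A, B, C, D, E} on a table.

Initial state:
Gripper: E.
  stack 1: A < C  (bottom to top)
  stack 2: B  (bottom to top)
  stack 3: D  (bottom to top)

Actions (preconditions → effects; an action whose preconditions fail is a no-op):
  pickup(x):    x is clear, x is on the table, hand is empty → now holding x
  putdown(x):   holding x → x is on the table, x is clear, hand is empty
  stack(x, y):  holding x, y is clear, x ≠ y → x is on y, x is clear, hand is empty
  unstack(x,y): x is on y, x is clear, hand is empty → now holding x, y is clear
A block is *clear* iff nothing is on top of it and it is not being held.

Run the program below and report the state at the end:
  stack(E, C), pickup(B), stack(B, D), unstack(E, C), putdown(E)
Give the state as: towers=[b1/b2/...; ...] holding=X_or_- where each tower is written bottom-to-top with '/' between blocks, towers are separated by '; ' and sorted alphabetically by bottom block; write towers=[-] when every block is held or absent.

step 1 (stack(E, C)): towers=[A/C/E; B; D] holding=-
step 2 (pickup(B)): towers=[A/C/E; D] holding=B
step 3 (stack(B, D)): towers=[A/C/E; D/B] holding=-
step 4 (unstack(E, C)): towers=[A/C; D/B] holding=E
step 5 (putdown(E)): towers=[A/C; D/B; E] holding=-

towers=[A/C; D/B; E] holding=-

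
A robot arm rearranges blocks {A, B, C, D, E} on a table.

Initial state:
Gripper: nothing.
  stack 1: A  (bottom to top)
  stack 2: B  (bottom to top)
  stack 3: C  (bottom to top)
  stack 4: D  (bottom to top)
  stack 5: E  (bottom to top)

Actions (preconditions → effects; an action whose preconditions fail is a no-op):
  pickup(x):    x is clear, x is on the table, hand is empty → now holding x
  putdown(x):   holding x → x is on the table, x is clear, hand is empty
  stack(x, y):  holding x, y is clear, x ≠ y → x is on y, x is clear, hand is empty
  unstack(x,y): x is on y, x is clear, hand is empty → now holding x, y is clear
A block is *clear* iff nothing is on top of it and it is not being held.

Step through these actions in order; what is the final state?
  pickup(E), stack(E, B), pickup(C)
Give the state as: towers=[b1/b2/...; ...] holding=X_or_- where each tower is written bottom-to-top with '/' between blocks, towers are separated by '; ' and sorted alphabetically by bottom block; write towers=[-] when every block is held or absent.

towers=[A; B/E; D] holding=C

step 1 (pickup(E)): towers=[A; B; C; D] holding=E
step 2 (stack(E, B)): towers=[A; B/E; C; D] holding=-
step 3 (pickup(C)): towers=[A; B/E; D] holding=C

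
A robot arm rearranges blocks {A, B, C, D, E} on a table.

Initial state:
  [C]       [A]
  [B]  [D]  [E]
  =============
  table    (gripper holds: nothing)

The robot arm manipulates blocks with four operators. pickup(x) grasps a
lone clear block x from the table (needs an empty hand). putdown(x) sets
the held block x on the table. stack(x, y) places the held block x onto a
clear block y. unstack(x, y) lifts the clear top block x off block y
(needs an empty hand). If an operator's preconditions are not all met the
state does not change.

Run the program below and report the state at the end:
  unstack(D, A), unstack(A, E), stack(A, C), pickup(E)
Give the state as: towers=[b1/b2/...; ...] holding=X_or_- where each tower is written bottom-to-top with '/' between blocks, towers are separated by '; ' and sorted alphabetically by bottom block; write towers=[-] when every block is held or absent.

towers=[B/C/A; D] holding=E

step 1 (unstack(D, A)) [no-op]: towers=[B/C; D; E/A] holding=-
step 2 (unstack(A, E)): towers=[B/C; D; E] holding=A
step 3 (stack(A, C)): towers=[B/C/A; D; E] holding=-
step 4 (pickup(E)): towers=[B/C/A; D] holding=E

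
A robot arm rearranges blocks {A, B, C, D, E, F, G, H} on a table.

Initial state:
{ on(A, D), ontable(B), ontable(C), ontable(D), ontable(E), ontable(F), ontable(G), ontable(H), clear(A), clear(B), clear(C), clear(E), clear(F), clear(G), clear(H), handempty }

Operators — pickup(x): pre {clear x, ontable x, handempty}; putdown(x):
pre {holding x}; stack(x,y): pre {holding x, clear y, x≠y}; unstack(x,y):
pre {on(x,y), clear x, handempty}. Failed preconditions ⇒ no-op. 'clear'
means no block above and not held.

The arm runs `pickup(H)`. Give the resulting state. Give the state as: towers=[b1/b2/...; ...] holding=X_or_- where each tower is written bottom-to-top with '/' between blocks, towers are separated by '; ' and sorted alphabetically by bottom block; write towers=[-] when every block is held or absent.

towers=[B; C; D/A; E; F; G] holding=H

before: towers=[B; C; D/A; E; F; G; H] holding=-
pre[pickup(H)]: clear(H) ok, ontable(H) ok, handempty ok
all met → apply pickup(H)
after:  towers=[B; C; D/A; E; F; G] holding=H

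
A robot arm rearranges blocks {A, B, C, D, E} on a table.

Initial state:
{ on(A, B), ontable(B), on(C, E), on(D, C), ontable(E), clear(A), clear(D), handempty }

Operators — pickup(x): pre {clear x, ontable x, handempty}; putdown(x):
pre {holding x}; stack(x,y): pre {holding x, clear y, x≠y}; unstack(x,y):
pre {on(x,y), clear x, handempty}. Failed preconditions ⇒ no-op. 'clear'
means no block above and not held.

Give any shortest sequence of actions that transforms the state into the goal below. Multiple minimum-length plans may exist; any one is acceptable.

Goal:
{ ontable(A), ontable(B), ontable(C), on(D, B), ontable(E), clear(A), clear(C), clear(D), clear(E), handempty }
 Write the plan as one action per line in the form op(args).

step 1 (unstack(A, B)): towers=[B; E/C/D] holding=A
step 2 (putdown(A)): towers=[A; B; E/C/D] holding=-
step 3 (unstack(D, C)): towers=[A; B; E/C] holding=D
step 4 (stack(D, B)): towers=[A; B/D; E/C] holding=-
step 5 (unstack(C, E)): towers=[A; B/D; E] holding=C
step 6 (putdown(C)): towers=[A; B/D; C; E] holding=-
goal check: towers=[A; B/D; C; E] holding=- — reached (length 6, optimal by BFS)

unstack(A, B)
putdown(A)
unstack(D, C)
stack(D, B)
unstack(C, E)
putdown(C)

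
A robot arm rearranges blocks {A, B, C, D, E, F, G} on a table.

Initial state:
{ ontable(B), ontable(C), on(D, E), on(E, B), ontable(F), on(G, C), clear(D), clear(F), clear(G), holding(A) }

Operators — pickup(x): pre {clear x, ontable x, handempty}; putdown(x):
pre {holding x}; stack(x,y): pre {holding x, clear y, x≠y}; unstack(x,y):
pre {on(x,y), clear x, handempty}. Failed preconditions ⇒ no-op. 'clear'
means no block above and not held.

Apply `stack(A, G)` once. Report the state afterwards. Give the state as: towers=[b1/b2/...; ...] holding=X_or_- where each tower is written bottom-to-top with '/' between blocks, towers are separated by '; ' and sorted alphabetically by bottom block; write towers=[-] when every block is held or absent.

towers=[B/E/D; C/G/A; F] holding=-

before: towers=[B/E/D; C/G; F] holding=A
pre[stack(A, G)]: holding(A) yes, clear(G) yes, A≠G yes
all met → apply stack(A, G)
after:  towers=[B/E/D; C/G/A; F] holding=-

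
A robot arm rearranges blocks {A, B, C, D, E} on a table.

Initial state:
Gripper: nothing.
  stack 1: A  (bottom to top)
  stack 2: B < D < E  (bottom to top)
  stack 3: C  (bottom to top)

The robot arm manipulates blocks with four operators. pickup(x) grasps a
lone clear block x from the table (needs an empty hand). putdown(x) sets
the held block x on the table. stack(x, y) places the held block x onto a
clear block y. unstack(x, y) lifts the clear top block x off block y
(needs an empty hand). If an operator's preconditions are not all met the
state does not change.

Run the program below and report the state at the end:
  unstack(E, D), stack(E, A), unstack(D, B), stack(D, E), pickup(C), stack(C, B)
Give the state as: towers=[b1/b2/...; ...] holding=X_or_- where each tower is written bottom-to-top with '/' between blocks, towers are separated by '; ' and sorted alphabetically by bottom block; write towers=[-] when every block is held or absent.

towers=[A/E/D; B/C] holding=-

step 1 (unstack(E, D)): towers=[A; B/D; C] holding=E
step 2 (stack(E, A)): towers=[A/E; B/D; C] holding=-
step 3 (unstack(D, B)): towers=[A/E; B; C] holding=D
step 4 (stack(D, E)): towers=[A/E/D; B; C] holding=-
step 5 (pickup(C)): towers=[A/E/D; B] holding=C
step 6 (stack(C, B)): towers=[A/E/D; B/C] holding=-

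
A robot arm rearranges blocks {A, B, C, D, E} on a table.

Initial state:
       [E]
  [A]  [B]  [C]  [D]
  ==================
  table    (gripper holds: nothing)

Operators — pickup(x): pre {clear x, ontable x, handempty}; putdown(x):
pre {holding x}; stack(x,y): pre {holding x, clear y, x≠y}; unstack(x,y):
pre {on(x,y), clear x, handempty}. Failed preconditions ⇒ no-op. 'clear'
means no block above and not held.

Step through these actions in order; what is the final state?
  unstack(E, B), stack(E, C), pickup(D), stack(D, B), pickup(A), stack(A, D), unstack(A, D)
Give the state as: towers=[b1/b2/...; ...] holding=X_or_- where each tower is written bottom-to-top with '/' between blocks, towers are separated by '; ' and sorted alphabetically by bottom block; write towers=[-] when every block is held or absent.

towers=[B/D; C/E] holding=A

step 1 (unstack(E, B)): towers=[A; B; C; D] holding=E
step 2 (stack(E, C)): towers=[A; B; C/E; D] holding=-
step 3 (pickup(D)): towers=[A; B; C/E] holding=D
step 4 (stack(D, B)): towers=[A; B/D; C/E] holding=-
step 5 (pickup(A)): towers=[B/D; C/E] holding=A
step 6 (stack(A, D)): towers=[B/D/A; C/E] holding=-
step 7 (unstack(A, D)): towers=[B/D; C/E] holding=A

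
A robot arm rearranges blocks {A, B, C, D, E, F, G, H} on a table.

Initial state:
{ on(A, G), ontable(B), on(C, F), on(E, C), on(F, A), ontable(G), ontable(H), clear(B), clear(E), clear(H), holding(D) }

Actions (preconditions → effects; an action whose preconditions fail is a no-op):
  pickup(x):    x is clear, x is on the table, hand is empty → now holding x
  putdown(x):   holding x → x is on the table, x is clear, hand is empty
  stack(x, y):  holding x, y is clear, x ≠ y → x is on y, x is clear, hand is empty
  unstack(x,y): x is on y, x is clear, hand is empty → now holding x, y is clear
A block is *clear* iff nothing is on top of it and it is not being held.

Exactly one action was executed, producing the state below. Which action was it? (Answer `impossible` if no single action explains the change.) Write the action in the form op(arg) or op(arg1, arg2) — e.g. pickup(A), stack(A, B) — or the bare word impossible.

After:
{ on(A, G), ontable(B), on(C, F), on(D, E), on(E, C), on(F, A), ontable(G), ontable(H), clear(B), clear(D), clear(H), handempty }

stack(D, E)

target: towers=[B; G/A/F/C/E/D; H] holding=-
        putdown(D) → towers=[B; D; G/A/F/C/E; H] holding=-
       stack(D, E) → towers=[B; G/A/F/C/E/D; H] holding=-  ← match
       stack(D, H) → towers=[B; G/A/F/C/E; H/D] holding=-
       stack(D, B) → towers=[B/D; G/A/F/C/E; H] holding=-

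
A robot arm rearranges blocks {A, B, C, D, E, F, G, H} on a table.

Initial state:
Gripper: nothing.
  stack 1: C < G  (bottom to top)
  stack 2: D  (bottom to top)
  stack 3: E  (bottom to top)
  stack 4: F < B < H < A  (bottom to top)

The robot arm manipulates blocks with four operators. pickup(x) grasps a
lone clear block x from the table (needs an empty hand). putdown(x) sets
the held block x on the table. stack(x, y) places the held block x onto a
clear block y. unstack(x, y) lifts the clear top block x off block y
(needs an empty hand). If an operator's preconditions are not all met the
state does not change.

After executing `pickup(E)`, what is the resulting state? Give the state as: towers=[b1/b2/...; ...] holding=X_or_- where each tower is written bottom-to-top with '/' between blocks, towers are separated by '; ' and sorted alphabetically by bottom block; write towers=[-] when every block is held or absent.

towers=[C/G; D; F/B/H/A] holding=E

before: towers=[C/G; D; E; F/B/H/A] holding=-
pre[pickup(E)]: clear(E) ok, ontable(E) ok, handempty ok
all met → apply pickup(E)
after:  towers=[C/G; D; F/B/H/A] holding=E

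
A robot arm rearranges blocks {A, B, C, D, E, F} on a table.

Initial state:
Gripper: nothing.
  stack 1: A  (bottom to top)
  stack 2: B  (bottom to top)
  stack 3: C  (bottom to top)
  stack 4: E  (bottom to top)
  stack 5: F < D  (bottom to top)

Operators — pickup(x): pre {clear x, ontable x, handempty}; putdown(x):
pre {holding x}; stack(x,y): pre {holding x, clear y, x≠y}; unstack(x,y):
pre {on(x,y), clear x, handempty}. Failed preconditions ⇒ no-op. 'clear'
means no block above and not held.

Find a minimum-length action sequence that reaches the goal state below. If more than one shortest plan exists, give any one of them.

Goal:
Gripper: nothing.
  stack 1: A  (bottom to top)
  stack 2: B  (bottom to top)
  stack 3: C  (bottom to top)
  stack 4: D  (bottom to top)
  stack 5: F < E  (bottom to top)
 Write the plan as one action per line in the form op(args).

unstack(D, F)
putdown(D)
pickup(E)
stack(E, F)

step 1 (unstack(D, F)): towers=[A; B; C; E; F] holding=D
step 2 (putdown(D)): towers=[A; B; C; D; E; F] holding=-
step 3 (pickup(E)): towers=[A; B; C; D; F] holding=E
step 4 (stack(E, F)): towers=[A; B; C; D; F/E] holding=-
goal check: towers=[A; B; C; D; F/E] holding=- — reached (length 4, optimal by BFS)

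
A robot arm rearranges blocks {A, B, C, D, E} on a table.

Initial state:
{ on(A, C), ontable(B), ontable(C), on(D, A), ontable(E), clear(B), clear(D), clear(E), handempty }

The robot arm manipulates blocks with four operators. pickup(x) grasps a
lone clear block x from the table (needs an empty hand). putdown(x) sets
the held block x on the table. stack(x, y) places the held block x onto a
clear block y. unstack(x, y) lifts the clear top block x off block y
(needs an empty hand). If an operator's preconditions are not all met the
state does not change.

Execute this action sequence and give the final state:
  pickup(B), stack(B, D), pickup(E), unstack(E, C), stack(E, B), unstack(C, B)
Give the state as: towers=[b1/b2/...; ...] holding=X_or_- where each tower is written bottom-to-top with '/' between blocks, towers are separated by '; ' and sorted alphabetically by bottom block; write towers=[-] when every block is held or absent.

towers=[C/A/D/B/E] holding=-

step 1 (pickup(B)): towers=[C/A/D; E] holding=B
step 2 (stack(B, D)): towers=[C/A/D/B; E] holding=-
step 3 (pickup(E)): towers=[C/A/D/B] holding=E
step 4 (unstack(E, C)) [no-op]: towers=[C/A/D/B] holding=E
step 5 (stack(E, B)): towers=[C/A/D/B/E] holding=-
step 6 (unstack(C, B)) [no-op]: towers=[C/A/D/B/E] holding=-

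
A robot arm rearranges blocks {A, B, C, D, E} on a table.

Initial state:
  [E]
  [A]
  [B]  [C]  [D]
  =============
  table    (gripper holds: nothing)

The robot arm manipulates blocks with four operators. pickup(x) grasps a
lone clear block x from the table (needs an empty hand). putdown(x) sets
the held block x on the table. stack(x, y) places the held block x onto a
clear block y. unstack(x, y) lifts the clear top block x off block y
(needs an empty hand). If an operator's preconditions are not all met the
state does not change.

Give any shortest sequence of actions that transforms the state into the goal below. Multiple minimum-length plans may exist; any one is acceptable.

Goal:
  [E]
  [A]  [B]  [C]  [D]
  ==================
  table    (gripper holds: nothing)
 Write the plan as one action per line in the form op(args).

step 1 (unstack(E, A)): towers=[B/A; C; D] holding=E
step 2 (putdown(E)): towers=[B/A; C; D; E] holding=-
step 3 (unstack(A, B)): towers=[B; C; D; E] holding=A
step 4 (putdown(A)): towers=[A; B; C; D; E] holding=-
step 5 (pickup(E)): towers=[A; B; C; D] holding=E
step 6 (stack(E, A)): towers=[A/E; B; C; D] holding=-
goal check: towers=[A/E; B; C; D] holding=- — reached (length 6, optimal by BFS)

unstack(E, A)
putdown(E)
unstack(A, B)
putdown(A)
pickup(E)
stack(E, A)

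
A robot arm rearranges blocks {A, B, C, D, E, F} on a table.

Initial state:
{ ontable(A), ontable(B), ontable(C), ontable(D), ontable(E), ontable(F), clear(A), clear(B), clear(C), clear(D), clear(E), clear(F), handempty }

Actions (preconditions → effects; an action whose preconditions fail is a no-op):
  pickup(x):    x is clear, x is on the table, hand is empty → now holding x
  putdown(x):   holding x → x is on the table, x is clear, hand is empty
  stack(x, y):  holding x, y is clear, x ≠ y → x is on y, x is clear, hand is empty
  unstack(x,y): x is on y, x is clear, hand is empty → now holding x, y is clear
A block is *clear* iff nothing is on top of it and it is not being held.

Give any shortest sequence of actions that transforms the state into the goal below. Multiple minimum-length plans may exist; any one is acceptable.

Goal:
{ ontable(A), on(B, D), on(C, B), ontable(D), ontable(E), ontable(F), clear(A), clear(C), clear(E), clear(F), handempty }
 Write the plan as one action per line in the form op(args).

pickup(B)
stack(B, D)
pickup(C)
stack(C, B)

step 1 (pickup(B)): towers=[A; C; D; E; F] holding=B
step 2 (stack(B, D)): towers=[A; C; D/B; E; F] holding=-
step 3 (pickup(C)): towers=[A; D/B; E; F] holding=C
step 4 (stack(C, B)): towers=[A; D/B/C; E; F] holding=-
goal check: towers=[A; D/B/C; E; F] holding=- — reached (length 4, optimal by BFS)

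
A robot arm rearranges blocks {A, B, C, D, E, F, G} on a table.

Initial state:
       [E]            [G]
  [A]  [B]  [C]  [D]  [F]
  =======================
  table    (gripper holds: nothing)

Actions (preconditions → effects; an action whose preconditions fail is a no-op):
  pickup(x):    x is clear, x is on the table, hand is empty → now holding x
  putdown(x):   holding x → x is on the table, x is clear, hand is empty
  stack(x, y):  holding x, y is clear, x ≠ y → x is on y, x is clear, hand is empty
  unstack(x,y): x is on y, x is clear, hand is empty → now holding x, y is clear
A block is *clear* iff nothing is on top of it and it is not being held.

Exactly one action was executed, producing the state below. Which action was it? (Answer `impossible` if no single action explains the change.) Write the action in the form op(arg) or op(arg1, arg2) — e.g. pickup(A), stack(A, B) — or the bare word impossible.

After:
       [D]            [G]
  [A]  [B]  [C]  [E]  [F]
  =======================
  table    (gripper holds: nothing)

impossible

target: towers=[A; B/D; C; E; F/G] holding=-
     unstack(G, F) → towers=[A; B/E; C; D; F] holding=G
         pickup(D) → towers=[A; B/E; C; F/G] holding=D
         pickup(A) → towers=[B/E; C; D; F/G] holding=A
     unstack(E, B) → towers=[A; B; C; D; F/G] holding=E
         pickup(C) → towers=[A; B/E; D; F/G] holding=C
none of the 5 applicable actions match → impossible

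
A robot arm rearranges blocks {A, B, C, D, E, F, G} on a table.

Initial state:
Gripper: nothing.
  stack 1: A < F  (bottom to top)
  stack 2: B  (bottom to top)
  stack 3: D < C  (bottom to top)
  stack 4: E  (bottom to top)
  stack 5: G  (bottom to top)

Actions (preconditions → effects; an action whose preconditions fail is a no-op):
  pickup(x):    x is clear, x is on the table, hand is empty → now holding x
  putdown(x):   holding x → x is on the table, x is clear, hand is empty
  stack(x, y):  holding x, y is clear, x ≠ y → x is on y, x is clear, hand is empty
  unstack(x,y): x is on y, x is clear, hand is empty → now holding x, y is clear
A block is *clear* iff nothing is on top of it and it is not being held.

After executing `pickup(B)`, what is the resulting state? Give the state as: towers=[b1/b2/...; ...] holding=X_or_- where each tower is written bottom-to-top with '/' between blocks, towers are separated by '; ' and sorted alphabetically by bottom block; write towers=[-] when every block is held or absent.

towers=[A/F; D/C; E; G] holding=B

before: towers=[A/F; B; D/C; E; G] holding=-
pre[pickup(B)]: clear(B) ✓, ontable(B) ✓, handempty ✓
all met → apply pickup(B)
after:  towers=[A/F; D/C; E; G] holding=B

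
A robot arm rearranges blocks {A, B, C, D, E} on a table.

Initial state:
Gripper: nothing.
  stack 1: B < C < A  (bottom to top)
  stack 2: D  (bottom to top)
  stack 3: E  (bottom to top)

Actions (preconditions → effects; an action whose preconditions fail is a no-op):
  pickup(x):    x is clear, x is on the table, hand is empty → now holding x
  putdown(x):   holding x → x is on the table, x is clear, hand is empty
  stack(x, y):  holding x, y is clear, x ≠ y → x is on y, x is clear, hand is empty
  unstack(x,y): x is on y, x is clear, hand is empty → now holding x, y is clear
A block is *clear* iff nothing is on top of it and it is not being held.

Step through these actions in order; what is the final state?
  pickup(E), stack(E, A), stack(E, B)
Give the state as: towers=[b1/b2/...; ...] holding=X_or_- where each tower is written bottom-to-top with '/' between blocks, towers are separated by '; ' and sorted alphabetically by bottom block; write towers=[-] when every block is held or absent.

step 1 (pickup(E)): towers=[B/C/A; D] holding=E
step 2 (stack(E, A)): towers=[B/C/A/E; D] holding=-
step 3 (stack(E, B)) [no-op]: towers=[B/C/A/E; D] holding=-

towers=[B/C/A/E; D] holding=-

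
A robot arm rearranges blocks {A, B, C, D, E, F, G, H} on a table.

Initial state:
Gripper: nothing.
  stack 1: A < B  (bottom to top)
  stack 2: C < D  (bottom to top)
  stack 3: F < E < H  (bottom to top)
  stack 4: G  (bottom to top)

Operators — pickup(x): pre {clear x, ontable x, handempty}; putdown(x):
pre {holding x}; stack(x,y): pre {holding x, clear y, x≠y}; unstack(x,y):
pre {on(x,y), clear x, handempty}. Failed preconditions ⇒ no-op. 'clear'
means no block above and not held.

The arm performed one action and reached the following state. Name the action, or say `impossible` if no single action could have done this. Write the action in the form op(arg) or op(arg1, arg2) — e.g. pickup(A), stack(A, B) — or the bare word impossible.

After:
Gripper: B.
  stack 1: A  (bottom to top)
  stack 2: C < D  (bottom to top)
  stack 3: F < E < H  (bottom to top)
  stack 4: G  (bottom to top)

target: towers=[A; C/D; F/E/H; G] holding=B
         pickup(G) → towers=[A/B; C/D; F/E/H] holding=G
     unstack(H, E) → towers=[A/B; C/D; F/E; G] holding=H
     unstack(B, A) → towers=[A; C/D; F/E/H; G] holding=B  ← match
     unstack(D, C) → towers=[A/B; C; F/E/H; G] holding=D

unstack(B, A)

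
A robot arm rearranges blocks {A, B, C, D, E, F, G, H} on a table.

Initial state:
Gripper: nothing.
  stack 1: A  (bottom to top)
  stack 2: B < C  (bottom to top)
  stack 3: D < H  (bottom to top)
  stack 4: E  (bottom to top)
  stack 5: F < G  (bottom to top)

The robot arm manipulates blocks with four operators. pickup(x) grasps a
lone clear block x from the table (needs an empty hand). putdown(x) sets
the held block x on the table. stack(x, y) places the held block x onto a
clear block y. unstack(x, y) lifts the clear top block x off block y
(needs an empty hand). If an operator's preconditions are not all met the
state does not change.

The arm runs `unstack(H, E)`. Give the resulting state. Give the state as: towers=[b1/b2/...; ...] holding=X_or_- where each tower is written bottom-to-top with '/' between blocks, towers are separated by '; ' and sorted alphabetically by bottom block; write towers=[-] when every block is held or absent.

towers=[A; B/C; D/H; E; F/G] holding=-

before: towers=[A; B/C; D/H; E; F/G] holding=-
pre[unstack(H, E)]: on(H,E) no, clear(H) yes, handempty yes
on(H,E) unmet → unstack(H, E) is a no-op
after:  towers=[A; B/C; D/H; E; F/G] holding=-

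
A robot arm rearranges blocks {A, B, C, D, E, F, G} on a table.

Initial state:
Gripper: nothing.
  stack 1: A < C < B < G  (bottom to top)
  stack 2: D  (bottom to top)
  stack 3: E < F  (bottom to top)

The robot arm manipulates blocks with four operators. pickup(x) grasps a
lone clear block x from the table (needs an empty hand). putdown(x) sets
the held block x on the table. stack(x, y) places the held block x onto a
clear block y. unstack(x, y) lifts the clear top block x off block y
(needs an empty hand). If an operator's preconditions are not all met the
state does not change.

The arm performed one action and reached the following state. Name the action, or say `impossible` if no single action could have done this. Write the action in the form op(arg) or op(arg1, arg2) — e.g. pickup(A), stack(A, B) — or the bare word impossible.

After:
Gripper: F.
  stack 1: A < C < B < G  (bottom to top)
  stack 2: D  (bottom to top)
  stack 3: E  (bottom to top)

target: towers=[A/C/B/G; D; E] holding=F
     unstack(F, E) → towers=[A/C/B/G; D; E] holding=F  ← match
     unstack(G, B) → towers=[A/C/B; D; E/F] holding=G
         pickup(D) → towers=[A/C/B/G; E/F] holding=D

unstack(F, E)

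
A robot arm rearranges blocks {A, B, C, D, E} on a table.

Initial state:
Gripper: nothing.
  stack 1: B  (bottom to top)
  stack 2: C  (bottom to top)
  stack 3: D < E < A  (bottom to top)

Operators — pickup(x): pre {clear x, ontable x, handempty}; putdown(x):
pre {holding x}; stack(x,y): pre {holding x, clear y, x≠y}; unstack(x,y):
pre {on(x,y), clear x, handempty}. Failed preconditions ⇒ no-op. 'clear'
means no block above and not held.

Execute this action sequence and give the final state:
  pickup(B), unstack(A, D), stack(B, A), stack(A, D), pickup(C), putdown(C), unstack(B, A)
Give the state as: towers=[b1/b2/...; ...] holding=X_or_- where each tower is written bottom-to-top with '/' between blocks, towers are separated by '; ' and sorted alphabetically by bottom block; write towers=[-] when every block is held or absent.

step 1 (pickup(B)): towers=[C; D/E/A] holding=B
step 2 (unstack(A, D)) [no-op]: towers=[C; D/E/A] holding=B
step 3 (stack(B, A)): towers=[C; D/E/A/B] holding=-
step 4 (stack(A, D)) [no-op]: towers=[C; D/E/A/B] holding=-
step 5 (pickup(C)): towers=[D/E/A/B] holding=C
step 6 (putdown(C)): towers=[C; D/E/A/B] holding=-
step 7 (unstack(B, A)): towers=[C; D/E/A] holding=B

towers=[C; D/E/A] holding=B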